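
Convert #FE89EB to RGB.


FE → 254 (R)
89 → 137 (G)
EB → 235 (B)
= RGB(254, 137, 235)


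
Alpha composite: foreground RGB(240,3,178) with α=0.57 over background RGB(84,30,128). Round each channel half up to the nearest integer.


C = α×F + (1-α)×B, with 1-α = 0.43
R: 0.57×240 + 0.43×84 = 136.80 + 36.12 = 172.92 → 173
G: 0.57×3 + 0.43×30 = 1.71 + 12.90 = 14.61 → 15
B: 0.57×178 + 0.43×128 = 101.46 + 55.04 = 156.50 → 157
= RGB(173, 15, 157)


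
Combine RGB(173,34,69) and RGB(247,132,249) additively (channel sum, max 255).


Additive: each channel = min(255, C₁+C₂)
R: 173+247 = 420 → 255
G: 34+132 = 166 → 166
B: 69+249 = 318 → 255
= RGB(255, 166, 255)


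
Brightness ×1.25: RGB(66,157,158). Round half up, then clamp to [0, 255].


Multiply each channel by 1.25, round half up, clamp to [0, 255]
R: 66×1.25 = 82.5 → round → 83
G: 157×1.25 = 196.25 → round → 196
B: 158×1.25 = 197.5 → round → 198
= RGB(83, 196, 198)


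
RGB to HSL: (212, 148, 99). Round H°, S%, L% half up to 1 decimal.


Normalize: R'=212/255≈0.8314, G'=148/255≈0.5804, B'=99/255≈0.3882
Max=212/255, Min=99/255, Δ=Max-Min=113/255
L = (Max+Min)/2 = (212+99)/510 = 311/510 = 0.60980… → L = 61.0%
L > 0.5 → S = Δ/(2-Max-Min) = 113/(510-212-99) = 113/199 = 0.56783… → S = 56.8%
(the 1/255 factors cancel in S and H, so raw channel differences can be used)
Max is R' → H = 60 × (((G-B)/Δ) mod 6) = 60 × (((148-99)/113) mod 6)
  49/113 = 0.4336…
  H = 60 × 0.4336… = 26.017…° → H = 26.0°
= HSL(26.0°, 56.8%, 61.0%)


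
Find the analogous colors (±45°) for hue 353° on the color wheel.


Base hue: 353°
Left analog: (353 - 45) mod 360 = 308°
Right analog: (353 + 45) mod 360 = 38°
Analogous hues = 308° and 38°


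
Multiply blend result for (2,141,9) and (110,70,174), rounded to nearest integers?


Multiply: C = A×B/255, rounded to nearest integer
R: 2×110/255 = 220/255 ≈ 0.863 → 1
G: 141×70/255 = 9870/255 ≈ 38.706 → 39
B: 9×174/255 = 1566/255 ≈ 6.141 → 6
= RGB(1, 39, 6)


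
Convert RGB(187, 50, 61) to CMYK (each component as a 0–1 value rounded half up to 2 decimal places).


R'=187/255≈0.7333, G'=50/255≈0.1961, B'=61/255≈0.2392
K = 1 - max(R',G',B') = 1 - 187/255 = 68/255 = 0.26666… → 0.27
(1-R'-K)/(1-K) simplifies to (max-R)/max with max = 187:
C = (187-187)/187 = 0/187 = 0 → 0.00
M = (187-50)/187 = 137/187 = 0.73262… → 0.73
Y = (187-61)/187 = 126/187 = 0.67379… → 0.67
= CMYK(0.00, 0.73, 0.67, 0.27)


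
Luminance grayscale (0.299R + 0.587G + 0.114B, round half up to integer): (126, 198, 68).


Gray = 0.299×R + 0.587×G + 0.114×B
Gray = 0.299×126 + 0.587×198 + 0.114×68
Gray = 37.674 + 116.226 + 7.752
Gray = 161.652 → round half up → 162
Gray = 162


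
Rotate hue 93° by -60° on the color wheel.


New hue = (H + rotation) mod 360
New hue = (93 -60) mod 360
= 33 mod 360
= 33°


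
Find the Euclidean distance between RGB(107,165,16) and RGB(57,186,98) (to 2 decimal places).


d = √[(R₁-R₂)² + (G₁-G₂)² + (B₁-B₂)²]
d = √[(107-57)² + (165-186)² + (16-98)²]
d = √[2500 + 441 + 6724]
d = √9665
d ≈ 98.31


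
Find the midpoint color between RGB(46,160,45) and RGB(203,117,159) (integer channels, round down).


Midpoint: each channel = ⌊(C₁+C₂)/2⌋
R: ⌊(46+203)/2⌋ = 124
G: ⌊(160+117)/2⌋ = 138
B: ⌊(45+159)/2⌋ = 102
= RGB(124, 138, 102)


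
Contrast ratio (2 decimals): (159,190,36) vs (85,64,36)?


Linearize each sRGB channel c=v/255: c/12.92 if c ≤ 0.04045 else ((c+0.055)/1.055)^2.4
L = 0.2126×R_lin + 0.7152×G_lin + 0.0722×B_lin
Color 1 (159,190,36):
  R=159: 159/255≈0.6235 > 0.04045 → ((0.6235+0.055)/1.055)^2.4 ≈ 0.34670
  G=190: 190/255≈0.7451 > 0.04045 → ((0.7451+0.055)/1.055)^2.4 ≈ 0.51492
  B=36: 36/255≈0.1412 > 0.04045 → ((0.1412+0.055)/1.055)^2.4 ≈ 0.01764
  L1 = 0.2126×0.34670 + 0.7152×0.51492 + 0.0722×0.01764 ≈ 0.44325
Color 2 (85,64,36):
  R=85: 85/255≈0.3333 > 0.04045 → ((0.3333+0.055)/1.055)^2.4 ≈ 0.09084
  G=64: 64/255≈0.2510 > 0.04045 → ((0.2510+0.055)/1.055)^2.4 ≈ 0.05127
  B=36: 36/255≈0.1412 > 0.04045 → ((0.1412+0.055)/1.055)^2.4 ≈ 0.01764
  L2 = 0.2126×0.09084 + 0.7152×0.05127 + 0.0722×0.01764 ≈ 0.05725
Lighter = 0.44325, Darker = 0.05725
Ratio = (L_lighter + 0.05) / (L_darker + 0.05)
Ratio = (0.44325 + 0.05) / (0.05725 + 0.05) = 0.49325 / 0.10725 ≈ 4.5989
Ratio ≈ 4.60:1


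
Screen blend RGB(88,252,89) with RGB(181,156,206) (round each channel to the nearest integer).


Screen: C = 255 - (255-A)×(255-B)/255, rounded to nearest integer
R: 255 - (255-88)×(255-181)/255 = 255 - 12358/255 ≈ 255 - 48.463 = 206.537 → 207
G: 255 - (255-252)×(255-156)/255 = 255 - 297/255 ≈ 255 - 1.165 = 253.835 → 254
B: 255 - (255-89)×(255-206)/255 = 255 - 8134/255 ≈ 255 - 31.898 = 223.102 → 223
= RGB(207, 254, 223)


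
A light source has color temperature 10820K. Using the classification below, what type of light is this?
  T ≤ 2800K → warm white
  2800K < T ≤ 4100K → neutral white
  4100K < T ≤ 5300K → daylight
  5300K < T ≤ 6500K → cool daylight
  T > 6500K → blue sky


Temperature: 10820K
10820K > 6500K → blue sky
Classification: blue sky


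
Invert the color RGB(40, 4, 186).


Invert: (255-R, 255-G, 255-B)
R: 255-40 = 215
G: 255-4 = 251
B: 255-186 = 69
= RGB(215, 251, 69)


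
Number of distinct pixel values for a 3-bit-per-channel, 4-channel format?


Total bits = 3 bits/channel × 4 channels = 12 bits
Distinct pixel values = 2^12
= 4,096 pixel values


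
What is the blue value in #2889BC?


Color: #2889BC
R = 28 = 40
G = 89 = 137
B = BC = 188
Blue = 188


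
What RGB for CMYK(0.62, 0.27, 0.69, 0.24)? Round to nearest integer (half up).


R = 255 × (1-C) × (1-K) = 255 × 0.38 × 0.76 = 73.644 → 74
G = 255 × (1-M) × (1-K) = 255 × 0.73 × 0.76 = 141.474 → 141
B = 255 × (1-Y) × (1-K) = 255 × 0.31 × 0.76 = 60.078 → 60
= RGB(74, 141, 60)


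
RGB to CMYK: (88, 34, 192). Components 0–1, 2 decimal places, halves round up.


R'=88/255≈0.3451, G'=34/255≈0.1333, B'=192/255≈0.7529
K = 1 - max(R',G',B') = 1 - 192/255 = 63/255 = 0.24705… → 0.25
(1-R'-K)/(1-K) simplifies to (max-R)/max with max = 192:
C = (192-88)/192 = 104/192 = 0.54166… → 0.54
M = (192-34)/192 = 158/192 = 0.82291… → 0.82
Y = (192-192)/192 = 0/192 = 0 → 0.00
= CMYK(0.54, 0.82, 0.00, 0.25)


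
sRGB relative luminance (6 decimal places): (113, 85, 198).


Linearize each channel (sRGB transfer function): c = v/255; c_lin = c/12.92 if c ≤ 0.04045, else ((c+0.055)/1.055)^2.4
  R: 113/255 ≈ 0.443137 > 0.04045 → ((0.443137+0.055)/1.055)^2.4 ≈ 0.165132
  G: 85/255 ≈ 0.333333 > 0.04045 → ((0.333333+0.055)/1.055)^2.4 ≈ 0.090842
  B: 198/255 ≈ 0.776471 > 0.04045 → ((0.776471+0.055)/1.055)^2.4 ≈ 0.564712
R_lin = 0.165132, G_lin = 0.090842, B_lin = 0.564712
L = 0.2126×R + 0.7152×G + 0.0722×B
L = 0.2126×0.165132 + 0.7152×0.090842 + 0.0722×0.564712
L ≈ 0.140849


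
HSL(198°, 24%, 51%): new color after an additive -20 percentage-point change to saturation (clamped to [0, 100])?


Original S = 24%
Adjustment = -20 percentage points
New S = 24 + (-20) = 4
Clamp to [0, 100] → 4
= HSL(198°, 4%, 51%)


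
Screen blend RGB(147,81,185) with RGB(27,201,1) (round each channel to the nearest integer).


Screen: C = 255 - (255-A)×(255-B)/255, rounded to nearest integer
R: 255 - (255-147)×(255-27)/255 = 255 - 24624/255 ≈ 255 - 96.565 = 158.435 → 158
G: 255 - (255-81)×(255-201)/255 = 255 - 9396/255 ≈ 255 - 36.847 = 218.153 → 218
B: 255 - (255-185)×(255-1)/255 = 255 - 17780/255 ≈ 255 - 69.725 = 185.275 → 185
= RGB(158, 218, 185)


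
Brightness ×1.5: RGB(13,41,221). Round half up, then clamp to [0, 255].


Multiply each channel by 1.5, round half up, clamp to [0, 255]
R: 13×1.5 = 19.5 → round → 20
G: 41×1.5 = 61.5 → round → 62
B: 221×1.5 = 331.5 → round → 332 → clamp → 255
= RGB(20, 62, 255)


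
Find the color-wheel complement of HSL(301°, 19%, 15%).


Complement = opposite side of color wheel = hue + 180°
H' = (301 + 180) mod 360 = 121°
S and L unchanged.
= HSL(121°, 19%, 15%)


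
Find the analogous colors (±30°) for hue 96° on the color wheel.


Base hue: 96°
Left analog: (96 - 30) mod 360 = 66°
Right analog: (96 + 30) mod 360 = 126°
Analogous hues = 66° and 126°


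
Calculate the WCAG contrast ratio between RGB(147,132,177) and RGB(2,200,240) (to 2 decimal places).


Linearize each sRGB channel c=v/255: c/12.92 if c ≤ 0.04045 else ((c+0.055)/1.055)^2.4
L = 0.2126×R_lin + 0.7152×G_lin + 0.0722×B_lin
Color 1 (147,132,177):
  R=147: 147/255≈0.5765 > 0.04045 → ((0.5765+0.055)/1.055)^2.4 ≈ 0.29177
  G=132: 132/255≈0.5176 > 0.04045 → ((0.5176+0.055)/1.055)^2.4 ≈ 0.23074
  B=177: 177/255≈0.6941 > 0.04045 → ((0.6941+0.055)/1.055)^2.4 ≈ 0.43966
  L1 = 0.2126×0.29177 + 0.7152×0.23074 + 0.0722×0.43966 ≈ 0.25880
Color 2 (2,200,240):
  R=2: 2/255≈0.0078 ≤ 0.04045 → 0.0078/12.92 ≈ 0.00061
  G=200: 200/255≈0.7843 > 0.04045 → ((0.7843+0.055)/1.055)^2.4 ≈ 0.57758
  B=240: 240/255≈0.9412 > 0.04045 → ((0.9412+0.055)/1.055)^2.4 ≈ 0.87137
  L2 = 0.2126×0.00061 + 0.7152×0.57758 + 0.0722×0.87137 ≈ 0.47613
Lighter = 0.47613, Darker = 0.25880
Ratio = (L_lighter + 0.05) / (L_darker + 0.05)
Ratio = (0.47613 + 0.05) / (0.25880 + 0.05) = 0.52613 / 0.30880 ≈ 1.7038
Ratio ≈ 1.70:1


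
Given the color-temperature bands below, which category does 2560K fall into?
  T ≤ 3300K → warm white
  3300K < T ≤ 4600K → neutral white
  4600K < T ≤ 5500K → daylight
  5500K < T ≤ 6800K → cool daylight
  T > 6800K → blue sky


Temperature: 2560K
2560K ≤ 3300K → warm white
Classification: warm white


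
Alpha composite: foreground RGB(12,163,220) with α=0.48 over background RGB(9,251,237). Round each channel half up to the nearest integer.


C = α×F + (1-α)×B, with 1-α = 0.52
R: 0.48×12 + 0.52×9 = 5.76 + 4.68 = 10.44 → 10
G: 0.48×163 + 0.52×251 = 78.24 + 130.52 = 208.76 → 209
B: 0.48×220 + 0.52×237 = 105.60 + 123.24 = 228.84 → 229
= RGB(10, 209, 229)


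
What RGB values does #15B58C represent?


15 → 21 (R)
B5 → 181 (G)
8C → 140 (B)
= RGB(21, 181, 140)


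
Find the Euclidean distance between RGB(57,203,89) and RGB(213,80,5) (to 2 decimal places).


d = √[(R₁-R₂)² + (G₁-G₂)² + (B₁-B₂)²]
d = √[(57-213)² + (203-80)² + (89-5)²]
d = √[24336 + 15129 + 7056]
d = √46521
d ≈ 215.69


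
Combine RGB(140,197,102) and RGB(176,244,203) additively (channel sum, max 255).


Additive: each channel = min(255, C₁+C₂)
R: 140+176 = 316 → 255
G: 197+244 = 441 → 255
B: 102+203 = 305 → 255
= RGB(255, 255, 255)


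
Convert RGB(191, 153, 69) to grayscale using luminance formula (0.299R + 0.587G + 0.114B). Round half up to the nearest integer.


Gray = 0.299×R + 0.587×G + 0.114×B
Gray = 0.299×191 + 0.587×153 + 0.114×69
Gray = 57.109 + 89.811 + 7.866
Gray = 154.786 → round half up → 155
Gray = 155


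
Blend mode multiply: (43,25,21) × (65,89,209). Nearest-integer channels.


Multiply: C = A×B/255, rounded to nearest integer
R: 43×65/255 = 2795/255 ≈ 10.961 → 11
G: 25×89/255 = 2225/255 ≈ 8.725 → 9
B: 21×209/255 = 4389/255 ≈ 17.212 → 17
= RGB(11, 9, 17)


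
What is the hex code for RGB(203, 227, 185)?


R = 203 → CB (hex)
G = 227 → E3 (hex)
B = 185 → B9 (hex)
Hex = #CBE3B9


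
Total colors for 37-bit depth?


Colors = 2^bits = 2^37
= 137,438,953,472 colors


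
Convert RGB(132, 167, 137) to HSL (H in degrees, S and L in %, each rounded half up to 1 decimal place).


Normalize: R'=132/255≈0.5176, G'=167/255≈0.6549, B'=137/255≈0.5373
Max=167/255, Min=132/255, Δ=Max-Min=35/255
L = (Max+Min)/2 = (167+132)/510 = 299/510 = 0.58627… → L = 58.6%
L > 0.5 → S = Δ/(2-Max-Min) = 35/(510-167-132) = 35/211 = 0.16587… → S = 16.6%
(the 1/255 factors cancel in S and H, so raw channel differences can be used)
Max is G' → H = 60 × ((B-R)/Δ + 2) = 60 × ((137-132)/35 + 2)
  5/35 + 2 = 0.1428… + 2 = 2.1428…
  H = 60 × 2.1428… = 128.571…° → H = 128.6°
= HSL(128.6°, 16.6%, 58.6%)


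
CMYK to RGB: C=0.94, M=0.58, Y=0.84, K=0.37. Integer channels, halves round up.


R = 255 × (1-C) × (1-K) = 255 × 0.06 × 0.63 = 9.639 → 10
G = 255 × (1-M) × (1-K) = 255 × 0.42 × 0.63 = 67.473 → 67
B = 255 × (1-Y) × (1-K) = 255 × 0.16 × 0.63 = 25.704 → 26
= RGB(10, 67, 26)


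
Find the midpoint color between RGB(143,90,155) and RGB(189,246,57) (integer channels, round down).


Midpoint: each channel = ⌊(C₁+C₂)/2⌋
R: ⌊(143+189)/2⌋ = 166
G: ⌊(90+246)/2⌋ = 168
B: ⌊(155+57)/2⌋ = 106
= RGB(166, 168, 106)


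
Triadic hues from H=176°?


Triadic: equally spaced at 120° intervals
H1 = 176°
H2 = (176 + 120) mod 360 = 296°
H3 = (176 + 240) mod 360 = 56°
Triadic = 176°, 296°, 56°


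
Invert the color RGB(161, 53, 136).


Invert: (255-R, 255-G, 255-B)
R: 255-161 = 94
G: 255-53 = 202
B: 255-136 = 119
= RGB(94, 202, 119)


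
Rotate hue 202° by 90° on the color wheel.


New hue = (H + rotation) mod 360
New hue = (202 + 90) mod 360
= 292 mod 360
= 292°


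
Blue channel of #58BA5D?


Color: #58BA5D
R = 58 = 88
G = BA = 186
B = 5D = 93
Blue = 93


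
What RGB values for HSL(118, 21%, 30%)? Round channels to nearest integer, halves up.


H=118°, S=0.21, L=0.30
C = (1-|2L-1|)×S = (1-|-0.40|)×0.21 = 0.126
H' = H/60 = 118/60 ≈ 1.9667; X = C×(1-|H' mod 2 - 1|) = 0.0042
m = L - C/2 = 0.30 - 0.063 = 0.237
Sector ⌊H'⌋ = 1 → (R',G',B') = (0.0042, 0.126, 0.0)
RGB = ((R'+m)×255, (G'+m)×255, (B'+m)×255) = (61.506, 92.565, 60.435)
Round half up → RGB(62, 93, 60)


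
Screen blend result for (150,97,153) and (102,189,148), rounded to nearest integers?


Screen: C = 255 - (255-A)×(255-B)/255, rounded to nearest integer
R: 255 - (255-150)×(255-102)/255 = 255 - 16065/255 ≈ 255 - 63.000 = 192.000 → 192
G: 255 - (255-97)×(255-189)/255 = 255 - 10428/255 ≈ 255 - 40.894 = 214.106 → 214
B: 255 - (255-153)×(255-148)/255 = 255 - 10914/255 ≈ 255 - 42.800 = 212.200 → 212
= RGB(192, 214, 212)


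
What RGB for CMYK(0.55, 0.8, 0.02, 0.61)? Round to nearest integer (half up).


R = 255 × (1-C) × (1-K) = 255 × 0.45 × 0.39 = 44.7525 → 45
G = 255 × (1-M) × (1-K) = 255 × 0.20 × 0.39 = 19.89 → 20
B = 255 × (1-Y) × (1-K) = 255 × 0.98 × 0.39 = 97.461 → 97
= RGB(45, 20, 97)


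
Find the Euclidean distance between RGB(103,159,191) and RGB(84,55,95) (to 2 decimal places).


d = √[(R₁-R₂)² + (G₁-G₂)² + (B₁-B₂)²]
d = √[(103-84)² + (159-55)² + (191-95)²]
d = √[361 + 10816 + 9216]
d = √20393
d ≈ 142.80


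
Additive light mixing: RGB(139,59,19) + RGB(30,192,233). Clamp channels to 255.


Additive: each channel = min(255, C₁+C₂)
R: 139+30 = 169 → 169
G: 59+192 = 251 → 251
B: 19+233 = 252 → 252
= RGB(169, 251, 252)


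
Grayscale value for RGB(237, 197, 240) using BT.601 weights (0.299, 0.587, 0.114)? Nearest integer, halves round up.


Gray = 0.299×R + 0.587×G + 0.114×B
Gray = 0.299×237 + 0.587×197 + 0.114×240
Gray = 70.863 + 115.639 + 27.360
Gray = 213.862 → round half up → 214
Gray = 214


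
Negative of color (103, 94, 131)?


Invert: (255-R, 255-G, 255-B)
R: 255-103 = 152
G: 255-94 = 161
B: 255-131 = 124
= RGB(152, 161, 124)


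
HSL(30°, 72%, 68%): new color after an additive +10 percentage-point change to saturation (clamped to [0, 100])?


Original S = 72%
Adjustment = +10 percentage points
New S = 72 + (10) = 82
Clamp to [0, 100] → 82
= HSL(30°, 82%, 68%)


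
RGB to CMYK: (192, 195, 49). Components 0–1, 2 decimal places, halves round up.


R'=192/255≈0.7529, G'=195/255≈0.7647, B'=49/255≈0.1922
K = 1 - max(R',G',B') = 1 - 195/255 = 60/255 = 0.23529… → 0.24
(1-R'-K)/(1-K) simplifies to (max-R)/max with max = 195:
C = (195-192)/195 = 3/195 = 0.01538… → 0.02
M = (195-195)/195 = 0/195 = 0 → 0.00
Y = (195-49)/195 = 146/195 = 0.74871… → 0.75
= CMYK(0.02, 0.00, 0.75, 0.24)


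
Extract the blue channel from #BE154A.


Color: #BE154A
R = BE = 190
G = 15 = 21
B = 4A = 74
Blue = 74


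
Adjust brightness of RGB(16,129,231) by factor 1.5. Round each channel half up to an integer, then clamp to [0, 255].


Multiply each channel by 1.5, round half up, clamp to [0, 255]
R: 16×1.5 = 24
G: 129×1.5 = 193.5 → round → 194
B: 231×1.5 = 346.5 → round → 347 → clamp → 255
= RGB(24, 194, 255)


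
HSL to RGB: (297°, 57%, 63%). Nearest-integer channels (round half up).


H=297°, S=0.57, L=0.63
C = (1-|2L-1|)×S = (1-|0.26|)×0.57 = 0.4218
H' = H/60 = 297/60 ≈ 4.9500; X = C×(1-|H' mod 2 - 1|) = 0.40071
m = L - C/2 = 0.63 - 0.2109 = 0.4191
Sector ⌊H'⌋ = 4 → (R',G',B') = (0.40071, 0.0, 0.4218)
RGB = ((R'+m)×255, (G'+m)×255, (B'+m)×255) = (209.05155, 106.8705, 214.4295)
Round half up → RGB(209, 107, 214)


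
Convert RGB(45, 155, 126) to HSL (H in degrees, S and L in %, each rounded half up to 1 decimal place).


Normalize: R'=45/255≈0.1765, G'=155/255≈0.6078, B'=126/255≈0.4941
Max=155/255, Min=45/255, Δ=Max-Min=110/255
L = (Max+Min)/2 = (155+45)/510 = 200/510 = 0.39215… → L = 39.2%
L ≤ 0.5 → S = Δ/(Max+Min) = 110/(155+45) = 110/200 = 0.55 → S = 55.0%
(the 1/255 factors cancel in S and H, so raw channel differences can be used)
Max is G' → H = 60 × ((B-R)/Δ + 2) = 60 × ((126-45)/110 + 2)
  81/110 + 2 = 0.7363… + 2 = 2.7363…
  H = 60 × 2.7363… = 164.181…° → H = 164.2°
= HSL(164.2°, 55.0%, 39.2%)


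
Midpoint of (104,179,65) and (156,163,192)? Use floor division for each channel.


Midpoint: each channel = ⌊(C₁+C₂)/2⌋
R: ⌊(104+156)/2⌋ = 130
G: ⌊(179+163)/2⌋ = 171
B: ⌊(65+192)/2⌋ = 128
= RGB(130, 171, 128)


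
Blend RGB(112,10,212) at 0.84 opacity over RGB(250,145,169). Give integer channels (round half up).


C = α×F + (1-α)×B, with 1-α = 0.16
R: 0.84×112 + 0.16×250 = 94.08 + 40.00 = 134.08 → 134
G: 0.84×10 + 0.16×145 = 8.40 + 23.20 = 31.60 → 32
B: 0.84×212 + 0.16×169 = 178.08 + 27.04 = 205.12 → 205
= RGB(134, 32, 205)


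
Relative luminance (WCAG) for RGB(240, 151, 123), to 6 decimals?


Linearize each channel (sRGB transfer function): c = v/255; c_lin = c/12.92 if c ≤ 0.04045, else ((c+0.055)/1.055)^2.4
  R: 240/255 ≈ 0.941176 > 0.04045 → ((0.941176+0.055)/1.055)^2.4 ≈ 0.871367
  G: 151/255 ≈ 0.592157 > 0.04045 → ((0.592157+0.055)/1.055)^2.4 ≈ 0.309469
  B: 123/255 ≈ 0.482353 > 0.04045 → ((0.482353+0.055)/1.055)^2.4 ≈ 0.198069
R_lin = 0.871367, G_lin = 0.309469, B_lin = 0.198069
L = 0.2126×R + 0.7152×G + 0.0722×B
L = 0.2126×0.871367 + 0.7152×0.309469 + 0.0722×0.198069
L ≈ 0.420885


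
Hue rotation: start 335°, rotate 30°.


New hue = (H + rotation) mod 360
New hue = (335 + 30) mod 360
= 365 mod 360
= 5°


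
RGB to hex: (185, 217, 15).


R = 185 → B9 (hex)
G = 217 → D9 (hex)
B = 15 → 0F (hex)
Hex = #B9D90F


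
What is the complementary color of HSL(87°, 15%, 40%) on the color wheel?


Complement = opposite side of color wheel = hue + 180°
H' = (87 + 180) mod 360 = 267°
S and L unchanged.
= HSL(267°, 15%, 40%)


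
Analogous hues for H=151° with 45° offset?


Base hue: 151°
Left analog: (151 - 45) mod 360 = 106°
Right analog: (151 + 45) mod 360 = 196°
Analogous hues = 106° and 196°


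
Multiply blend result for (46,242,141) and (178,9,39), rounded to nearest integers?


Multiply: C = A×B/255, rounded to nearest integer
R: 46×178/255 = 8188/255 ≈ 32.110 → 32
G: 242×9/255 = 2178/255 ≈ 8.541 → 9
B: 141×39/255 = 5499/255 ≈ 21.565 → 22
= RGB(32, 9, 22)


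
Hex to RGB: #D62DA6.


D6 → 214 (R)
2D → 45 (G)
A6 → 166 (B)
= RGB(214, 45, 166)


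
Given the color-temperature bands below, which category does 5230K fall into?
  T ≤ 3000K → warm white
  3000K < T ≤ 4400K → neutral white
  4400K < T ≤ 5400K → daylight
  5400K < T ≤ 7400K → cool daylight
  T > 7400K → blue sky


Temperature: 5230K
4400K < 5230K ≤ 5400K → daylight
Classification: daylight


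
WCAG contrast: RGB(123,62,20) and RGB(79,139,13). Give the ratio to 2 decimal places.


Linearize each sRGB channel c=v/255: c/12.92 if c ≤ 0.04045 else ((c+0.055)/1.055)^2.4
L = 0.2126×R_lin + 0.7152×G_lin + 0.0722×B_lin
Color 1 (123,62,20):
  R=123: 123/255≈0.4824 > 0.04045 → ((0.4824+0.055)/1.055)^2.4 ≈ 0.19807
  G=62: 62/255≈0.2431 > 0.04045 → ((0.2431+0.055)/1.055)^2.4 ≈ 0.04817
  B=20: 20/255≈0.0784 > 0.04045 → ((0.0784+0.055)/1.055)^2.4 ≈ 0.00700
  L1 = 0.2126×0.19807 + 0.7152×0.04817 + 0.0722×0.00700 ≈ 0.07707
Color 2 (79,139,13):
  R=79: 79/255≈0.3098 > 0.04045 → ((0.3098+0.055)/1.055)^2.4 ≈ 0.07819
  G=139: 139/255≈0.5451 > 0.04045 → ((0.5451+0.055)/1.055)^2.4 ≈ 0.25818
  B=13: 13/255≈0.0510 > 0.04045 → ((0.0510+0.055)/1.055)^2.4 ≈ 0.00402
  L2 = 0.2126×0.07819 + 0.7152×0.25818 + 0.0722×0.00402 ≈ 0.20157
Lighter = 0.20157, Darker = 0.07707
Ratio = (L_lighter + 0.05) / (L_darker + 0.05)
Ratio = (0.20157 + 0.05) / (0.07707 + 0.05) = 0.25157 / 0.12707 ≈ 1.9798
Ratio ≈ 1.98:1


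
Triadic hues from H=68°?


Triadic: equally spaced at 120° intervals
H1 = 68°
H2 = (68 + 120) mod 360 = 188°
H3 = (68 + 240) mod 360 = 308°
Triadic = 68°, 188°, 308°


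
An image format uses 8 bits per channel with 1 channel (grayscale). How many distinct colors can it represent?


Total bits = 8 bits/channel × 1 channels = 8 bits
Distinct colors = 2^8
= 256 colors


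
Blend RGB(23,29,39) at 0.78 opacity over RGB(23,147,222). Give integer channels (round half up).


C = α×F + (1-α)×B, with 1-α = 0.22
R: 0.78×23 + 0.22×23 = 17.94 + 5.06 = 23.00 → 23
G: 0.78×29 + 0.22×147 = 22.62 + 32.34 = 54.96 → 55
B: 0.78×39 + 0.22×222 = 30.42 + 48.84 = 79.26 → 79
= RGB(23, 55, 79)


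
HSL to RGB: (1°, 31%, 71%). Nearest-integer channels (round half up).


H=1°, S=0.31, L=0.71
C = (1-|2L-1|)×S = (1-|0.42|)×0.31 = 0.1798
H' = H/60 = 1/60 ≈ 0.0167; X = C×(1-|H' mod 2 - 1|) ≈ 0.0030
m = L - C/2 = 0.71 - 0.0899 = 0.6201
Sector ⌊H'⌋ = 0 → (R',G',B') = (0.1798, ≈0.0030, 0.0)
RGB = ((R'+m)×255, (G'+m)×255, (B'+m)×255) = (203.9745, 158.88965, 158.1255)
Round half up → RGB(204, 159, 158)


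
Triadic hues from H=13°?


Triadic: equally spaced at 120° intervals
H1 = 13°
H2 = (13 + 120) mod 360 = 133°
H3 = (13 + 240) mod 360 = 253°
Triadic = 13°, 133°, 253°


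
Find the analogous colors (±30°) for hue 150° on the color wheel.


Base hue: 150°
Left analog: (150 - 30) mod 360 = 120°
Right analog: (150 + 30) mod 360 = 180°
Analogous hues = 120° and 180°


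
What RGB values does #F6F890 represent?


F6 → 246 (R)
F8 → 248 (G)
90 → 144 (B)
= RGB(246, 248, 144)


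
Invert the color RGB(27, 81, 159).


Invert: (255-R, 255-G, 255-B)
R: 255-27 = 228
G: 255-81 = 174
B: 255-159 = 96
= RGB(228, 174, 96)


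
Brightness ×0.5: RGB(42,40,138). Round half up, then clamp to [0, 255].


Multiply each channel by 0.5, round half up, clamp to [0, 255]
R: 42×0.5 = 21
G: 40×0.5 = 20
B: 138×0.5 = 69
= RGB(21, 20, 69)


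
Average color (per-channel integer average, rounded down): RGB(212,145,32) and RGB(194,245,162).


Midpoint: each channel = ⌊(C₁+C₂)/2⌋
R: ⌊(212+194)/2⌋ = 203
G: ⌊(145+245)/2⌋ = 195
B: ⌊(32+162)/2⌋ = 97
= RGB(203, 195, 97)


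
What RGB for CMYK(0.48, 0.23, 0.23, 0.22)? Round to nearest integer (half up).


R = 255 × (1-C) × (1-K) = 255 × 0.52 × 0.78 = 103.428 → 103
G = 255 × (1-M) × (1-K) = 255 × 0.77 × 0.78 = 153.153 → 153
B = 255 × (1-Y) × (1-K) = 255 × 0.77 × 0.78 = 153.153 → 153
= RGB(103, 153, 153)


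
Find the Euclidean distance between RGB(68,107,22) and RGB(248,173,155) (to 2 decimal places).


d = √[(R₁-R₂)² + (G₁-G₂)² + (B₁-B₂)²]
d = √[(68-248)² + (107-173)² + (22-155)²]
d = √[32400 + 4356 + 17689]
d = √54445
d ≈ 233.33


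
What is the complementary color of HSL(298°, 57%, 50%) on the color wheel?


Complement = opposite side of color wheel = hue + 180°
H' = (298 + 180) mod 360 = 118°
S and L unchanged.
= HSL(118°, 57%, 50%)


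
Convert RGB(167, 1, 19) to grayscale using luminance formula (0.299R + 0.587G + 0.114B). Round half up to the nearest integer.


Gray = 0.299×R + 0.587×G + 0.114×B
Gray = 0.299×167 + 0.587×1 + 0.114×19
Gray = 49.933 + 0.587 + 2.166
Gray = 52.686 → round half up → 53
Gray = 53


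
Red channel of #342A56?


Color: #342A56
R = 34 = 52
G = 2A = 42
B = 56 = 86
Red = 52


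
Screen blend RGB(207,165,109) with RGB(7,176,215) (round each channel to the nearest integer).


Screen: C = 255 - (255-A)×(255-B)/255, rounded to nearest integer
R: 255 - (255-207)×(255-7)/255 = 255 - 11904/255 ≈ 255 - 46.682 = 208.318 → 208
G: 255 - (255-165)×(255-176)/255 = 255 - 7110/255 ≈ 255 - 27.882 = 227.118 → 227
B: 255 - (255-109)×(255-215)/255 = 255 - 5840/255 ≈ 255 - 22.902 = 232.098 → 232
= RGB(208, 227, 232)


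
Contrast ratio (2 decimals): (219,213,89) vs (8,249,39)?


Linearize each sRGB channel c=v/255: c/12.92 if c ≤ 0.04045 else ((c+0.055)/1.055)^2.4
L = 0.2126×R_lin + 0.7152×G_lin + 0.0722×B_lin
Color 1 (219,213,89):
  R=219: 219/255≈0.8588 > 0.04045 → ((0.8588+0.055)/1.055)^2.4 ≈ 0.70838
  G=213: 213/255≈0.8353 > 0.04045 → ((0.8353+0.055)/1.055)^2.4 ≈ 0.66539
  B=89: 89/255≈0.3490 > 0.04045 → ((0.3490+0.055)/1.055)^2.4 ≈ 0.09990
  L1 = 0.2126×0.70838 + 0.7152×0.66539 + 0.0722×0.09990 ≈ 0.63370
Color 2 (8,249,39):
  R=8: 8/255≈0.0314 ≤ 0.04045 → 0.0314/12.92 ≈ 0.00243
  G=249: 249/255≈0.9765 > 0.04045 → ((0.9765+0.055)/1.055)^2.4 ≈ 0.94731
  B=39: 39/255≈0.1529 > 0.04045 → ((0.1529+0.055)/1.055)^2.4 ≈ 0.02029
  L2 = 0.2126×0.00243 + 0.7152×0.94731 + 0.0722×0.02029 ≈ 0.67949
Lighter = 0.67949, Darker = 0.63370
Ratio = (L_lighter + 0.05) / (L_darker + 0.05)
Ratio = (0.67949 + 0.05) / (0.63370 + 0.05) = 0.72949 / 0.68370 ≈ 1.0670
Ratio ≈ 1.07:1


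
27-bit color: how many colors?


Colors = 2^bits = 2^27
= 134,217,728 colors


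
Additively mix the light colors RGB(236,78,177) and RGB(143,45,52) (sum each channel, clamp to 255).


Additive: each channel = min(255, C₁+C₂)
R: 236+143 = 379 → 255
G: 78+45 = 123 → 123
B: 177+52 = 229 → 229
= RGB(255, 123, 229)


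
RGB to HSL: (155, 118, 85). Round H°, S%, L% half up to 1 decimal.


Normalize: R'=155/255≈0.6078, G'=118/255≈0.4627, B'=85/255≈0.3333
Max=155/255, Min=85/255, Δ=Max-Min=70/255
L = (Max+Min)/2 = (155+85)/510 = 240/510 = 0.47058… → L = 47.1%
L ≤ 0.5 → S = Δ/(Max+Min) = 70/(155+85) = 70/240 = 0.29166… → S = 29.2%
(the 1/255 factors cancel in S and H, so raw channel differences can be used)
Max is R' → H = 60 × (((G-B)/Δ) mod 6) = 60 × (((118-85)/70) mod 6)
  33/70 = 0.4714…
  H = 60 × 0.4714… = 28.285…° → H = 28.3°
= HSL(28.3°, 29.2%, 47.1%)


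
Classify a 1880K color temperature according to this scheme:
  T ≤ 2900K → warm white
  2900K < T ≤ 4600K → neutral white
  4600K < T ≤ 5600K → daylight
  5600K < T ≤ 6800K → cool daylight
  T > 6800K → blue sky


Temperature: 1880K
1880K ≤ 2900K → warm white
Classification: warm white


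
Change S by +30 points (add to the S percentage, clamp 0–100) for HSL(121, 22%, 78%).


Original S = 22%
Adjustment = +30 percentage points
New S = 22 + (30) = 52
Clamp to [0, 100] → 52
= HSL(121°, 52%, 78%)


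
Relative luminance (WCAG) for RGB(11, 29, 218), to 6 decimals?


Linearize each channel (sRGB transfer function): c = v/255; c_lin = c/12.92 if c ≤ 0.04045, else ((c+0.055)/1.055)^2.4
  R: 11/255 ≈ 0.043137 > 0.04045 → ((0.043137+0.055)/1.055)^2.4 ≈ 0.003347
  G: 29/255 ≈ 0.113725 > 0.04045 → ((0.113725+0.055)/1.055)^2.4 ≈ 0.012286
  B: 218/255 ≈ 0.854902 > 0.04045 → ((0.854902+0.055)/1.055)^2.4 ≈ 0.701102
R_lin = 0.003347, G_lin = 0.012286, B_lin = 0.701102
L = 0.2126×R + 0.7152×G + 0.0722×B
L = 0.2126×0.003347 + 0.7152×0.012286 + 0.0722×0.701102
L ≈ 0.060118


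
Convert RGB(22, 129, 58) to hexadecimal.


R = 22 → 16 (hex)
G = 129 → 81 (hex)
B = 58 → 3A (hex)
Hex = #16813A


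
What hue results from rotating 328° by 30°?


New hue = (H + rotation) mod 360
New hue = (328 + 30) mod 360
= 358 mod 360
= 358°


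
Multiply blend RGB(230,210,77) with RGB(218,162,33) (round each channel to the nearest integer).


Multiply: C = A×B/255, rounded to nearest integer
R: 230×218/255 = 50140/255 ≈ 196.627 → 197
G: 210×162/255 = 34020/255 ≈ 133.412 → 133
B: 77×33/255 = 2541/255 ≈ 9.965 → 10
= RGB(197, 133, 10)


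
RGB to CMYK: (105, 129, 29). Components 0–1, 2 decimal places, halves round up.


R'=105/255≈0.4118, G'=129/255≈0.5059, B'=29/255≈0.1137
K = 1 - max(R',G',B') = 1 - 129/255 = 126/255 = 0.49411… → 0.49
(1-R'-K)/(1-K) simplifies to (max-R)/max with max = 129:
C = (129-105)/129 = 24/129 = 0.18604… → 0.19
M = (129-129)/129 = 0/129 = 0 → 0.00
Y = (129-29)/129 = 100/129 = 0.77519… → 0.78
= CMYK(0.19, 0.00, 0.78, 0.49)


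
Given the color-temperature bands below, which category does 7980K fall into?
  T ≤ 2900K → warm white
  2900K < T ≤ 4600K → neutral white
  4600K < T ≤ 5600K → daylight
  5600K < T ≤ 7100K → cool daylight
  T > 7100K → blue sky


Temperature: 7980K
7980K > 7100K → blue sky
Classification: blue sky


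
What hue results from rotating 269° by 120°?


New hue = (H + rotation) mod 360
New hue = (269 + 120) mod 360
= 389 mod 360
= 29°


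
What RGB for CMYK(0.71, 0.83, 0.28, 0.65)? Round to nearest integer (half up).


R = 255 × (1-C) × (1-K) = 255 × 0.29 × 0.35 = 25.8825 → 26
G = 255 × (1-M) × (1-K) = 255 × 0.17 × 0.35 = 15.1725 → 15
B = 255 × (1-Y) × (1-K) = 255 × 0.72 × 0.35 = 64.26 → 64
= RGB(26, 15, 64)


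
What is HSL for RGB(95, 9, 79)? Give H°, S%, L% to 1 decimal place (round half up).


Normalize: R'=95/255≈0.3725, G'=9/255≈0.0353, B'=79/255≈0.3098
Max=95/255, Min=9/255, Δ=Max-Min=86/255
L = (Max+Min)/2 = (95+9)/510 = 104/510 = 0.20392… → L = 20.4%
L ≤ 0.5 → S = Δ/(Max+Min) = 86/(95+9) = 86/104 = 0.82692… → S = 82.7%
(the 1/255 factors cancel in S and H, so raw channel differences can be used)
Max is R' → H = 60 × (((G-B)/Δ) mod 6) = 60 × (((9-79)/86) mod 6)
  (-70)/86 = -0.8139…; negative, so add 6 → 5.1860…
  H = 60 × 5.1860… = 311.162…° → H = 311.2°
= HSL(311.2°, 82.7%, 20.4%)


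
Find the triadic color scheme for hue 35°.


Triadic: equally spaced at 120° intervals
H1 = 35°
H2 = (35 + 120) mod 360 = 155°
H3 = (35 + 240) mod 360 = 275°
Triadic = 35°, 155°, 275°


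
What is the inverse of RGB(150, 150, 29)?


Invert: (255-R, 255-G, 255-B)
R: 255-150 = 105
G: 255-150 = 105
B: 255-29 = 226
= RGB(105, 105, 226)


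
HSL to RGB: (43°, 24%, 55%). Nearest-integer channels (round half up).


H=43°, S=0.24, L=0.55
C = (1-|2L-1|)×S = (1-|0.10|)×0.24 = 0.216
H' = H/60 = 43/60 ≈ 0.7167; X = C×(1-|H' mod 2 - 1|) = 0.1548
m = L - C/2 = 0.55 - 0.108 = 0.442
Sector ⌊H'⌋ = 0 → (R',G',B') = (0.216, 0.1548, 0.0)
RGB = ((R'+m)×255, (G'+m)×255, (B'+m)×255) = (167.79, 152.184, 112.71)
Round half up → RGB(168, 152, 113)


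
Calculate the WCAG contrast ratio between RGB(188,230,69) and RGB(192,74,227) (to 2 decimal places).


Linearize each sRGB channel c=v/255: c/12.92 if c ≤ 0.04045 else ((c+0.055)/1.055)^2.4
L = 0.2126×R_lin + 0.7152×G_lin + 0.0722×B_lin
Color 1 (188,230,69):
  R=188: 188/255≈0.7373 > 0.04045 → ((0.7373+0.055)/1.055)^2.4 ≈ 0.50289
  G=230: 230/255≈0.9020 > 0.04045 → ((0.9020+0.055)/1.055)^2.4 ≈ 0.79130
  B=69: 69/255≈0.2706 > 0.04045 → ((0.2706+0.055)/1.055)^2.4 ≈ 0.05951
  L1 = 0.2126×0.50289 + 0.7152×0.79130 + 0.0722×0.05951 ≈ 0.67715
Color 2 (192,74,227):
  R=192: 192/255≈0.7529 > 0.04045 → ((0.7529+0.055)/1.055)^2.4 ≈ 0.52712
  G=74: 74/255≈0.2902 > 0.04045 → ((0.2902+0.055)/1.055)^2.4 ≈ 0.06848
  B=227: 227/255≈0.8902 > 0.04045 → ((0.8902+0.055)/1.055)^2.4 ≈ 0.76815
  L2 = 0.2126×0.52712 + 0.7152×0.06848 + 0.0722×0.76815 ≈ 0.21650
Lighter = 0.67715, Darker = 0.21650
Ratio = (L_lighter + 0.05) / (L_darker + 0.05)
Ratio = (0.67715 + 0.05) / (0.21650 + 0.05) = 0.72715 / 0.26650 ≈ 2.7285
Ratio ≈ 2.73:1


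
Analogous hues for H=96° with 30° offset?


Base hue: 96°
Left analog: (96 - 30) mod 360 = 66°
Right analog: (96 + 30) mod 360 = 126°
Analogous hues = 66° and 126°


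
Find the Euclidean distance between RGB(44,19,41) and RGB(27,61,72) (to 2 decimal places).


d = √[(R₁-R₂)² + (G₁-G₂)² + (B₁-B₂)²]
d = √[(44-27)² + (19-61)² + (41-72)²]
d = √[289 + 1764 + 961]
d = √3014
d ≈ 54.90


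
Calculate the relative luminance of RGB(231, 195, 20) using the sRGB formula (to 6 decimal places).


Linearize each channel (sRGB transfer function): c = v/255; c_lin = c/12.92 if c ≤ 0.04045, else ((c+0.055)/1.055)^2.4
  R: 231/255 ≈ 0.905882 > 0.04045 → ((0.905882+0.055)/1.055)^2.4 ≈ 0.799103
  G: 195/255 ≈ 0.764706 > 0.04045 → ((0.764706+0.055)/1.055)^2.4 ≈ 0.545724
  B: 20/255 ≈ 0.078431 > 0.04045 → ((0.078431+0.055)/1.055)^2.4 ≈ 0.006995
R_lin = 0.799103, G_lin = 0.545724, B_lin = 0.006995
L = 0.2126×R + 0.7152×G + 0.0722×B
L = 0.2126×0.799103 + 0.7152×0.545724 + 0.0722×0.006995
L ≈ 0.560696


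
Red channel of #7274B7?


Color: #7274B7
R = 72 = 114
G = 74 = 116
B = B7 = 183
Red = 114


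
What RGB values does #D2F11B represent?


D2 → 210 (R)
F1 → 241 (G)
1B → 27 (B)
= RGB(210, 241, 27)


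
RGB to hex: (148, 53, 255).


R = 148 → 94 (hex)
G = 53 → 35 (hex)
B = 255 → FF (hex)
Hex = #9435FF


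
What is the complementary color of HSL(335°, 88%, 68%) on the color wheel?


Complement = opposite side of color wheel = hue + 180°
H' = (335 + 180) mod 360 = 155°
S and L unchanged.
= HSL(155°, 88%, 68%)


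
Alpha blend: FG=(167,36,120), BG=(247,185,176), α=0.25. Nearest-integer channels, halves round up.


C = α×F + (1-α)×B, with 1-α = 0.75
R: 0.25×167 + 0.75×247 = 41.75 + 185.25 = 227.00 → 227
G: 0.25×36 + 0.75×185 = 9.00 + 138.75 = 147.75 → 148
B: 0.25×120 + 0.75×176 = 30.00 + 132.00 = 162.00 → 162
= RGB(227, 148, 162)


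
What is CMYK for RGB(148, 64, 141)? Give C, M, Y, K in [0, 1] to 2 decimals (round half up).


R'=148/255≈0.5804, G'=64/255≈0.2510, B'=141/255≈0.5529
K = 1 - max(R',G',B') = 1 - 148/255 = 107/255 = 0.41960… → 0.42
(1-R'-K)/(1-K) simplifies to (max-R)/max with max = 148:
C = (148-148)/148 = 0/148 = 0 → 0.00
M = (148-64)/148 = 84/148 = 0.56756… → 0.57
Y = (148-141)/148 = 7/148 = 0.04729… → 0.05
= CMYK(0.00, 0.57, 0.05, 0.42)


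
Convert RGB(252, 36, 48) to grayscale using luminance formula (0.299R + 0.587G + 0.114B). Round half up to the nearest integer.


Gray = 0.299×R + 0.587×G + 0.114×B
Gray = 0.299×252 + 0.587×36 + 0.114×48
Gray = 75.348 + 21.132 + 5.472
Gray = 101.952 → round half up → 102
Gray = 102


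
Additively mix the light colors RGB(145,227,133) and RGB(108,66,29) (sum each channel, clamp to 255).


Additive: each channel = min(255, C₁+C₂)
R: 145+108 = 253 → 253
G: 227+66 = 293 → 255
B: 133+29 = 162 → 162
= RGB(253, 255, 162)


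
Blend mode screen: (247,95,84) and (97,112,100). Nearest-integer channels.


Screen: C = 255 - (255-A)×(255-B)/255, rounded to nearest integer
R: 255 - (255-247)×(255-97)/255 = 255 - 1264/255 ≈ 255 - 4.957 = 250.043 → 250
G: 255 - (255-95)×(255-112)/255 = 255 - 22880/255 ≈ 255 - 89.725 = 165.275 → 165
B: 255 - (255-84)×(255-100)/255 = 255 - 26505/255 ≈ 255 - 103.941 = 151.059 → 151
= RGB(250, 165, 151)


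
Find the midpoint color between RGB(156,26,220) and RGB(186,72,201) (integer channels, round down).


Midpoint: each channel = ⌊(C₁+C₂)/2⌋
R: ⌊(156+186)/2⌋ = 171
G: ⌊(26+72)/2⌋ = 49
B: ⌊(220+201)/2⌋ = 210
= RGB(171, 49, 210)


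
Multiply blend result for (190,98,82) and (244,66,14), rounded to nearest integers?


Multiply: C = A×B/255, rounded to nearest integer
R: 190×244/255 = 46360/255 ≈ 181.804 → 182
G: 98×66/255 = 6468/255 ≈ 25.365 → 25
B: 82×14/255 = 1148/255 ≈ 4.502 → 5
= RGB(182, 25, 5)


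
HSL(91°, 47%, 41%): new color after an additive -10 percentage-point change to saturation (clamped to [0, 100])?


Original S = 47%
Adjustment = -10 percentage points
New S = 47 + (-10) = 37
Clamp to [0, 100] → 37
= HSL(91°, 37%, 41%)


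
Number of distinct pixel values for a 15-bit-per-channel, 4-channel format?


Total bits = 15 bits/channel × 4 channels = 60 bits
Distinct pixel values = 2^60
= 1,152,921,504,606,846,976 pixel values


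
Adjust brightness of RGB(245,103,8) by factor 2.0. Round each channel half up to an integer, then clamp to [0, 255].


Multiply each channel by 2.0, round half up, clamp to [0, 255]
R: 245×2.0 = 490 → clamp → 255
G: 103×2.0 = 206
B: 8×2.0 = 16
= RGB(255, 206, 16)


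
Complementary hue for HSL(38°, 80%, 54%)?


Complement = opposite side of color wheel = hue + 180°
H' = (38 + 180) mod 360 = 218°
S and L unchanged.
= HSL(218°, 80%, 54%)


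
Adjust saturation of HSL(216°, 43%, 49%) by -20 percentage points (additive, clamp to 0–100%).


Original S = 43%
Adjustment = -20 percentage points
New S = 43 + (-20) = 23
Clamp to [0, 100] → 23
= HSL(216°, 23%, 49%)


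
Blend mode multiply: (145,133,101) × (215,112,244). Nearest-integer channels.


Multiply: C = A×B/255, rounded to nearest integer
R: 145×215/255 = 31175/255 ≈ 122.255 → 122
G: 133×112/255 = 14896/255 ≈ 58.416 → 58
B: 101×244/255 = 24644/255 ≈ 96.643 → 97
= RGB(122, 58, 97)


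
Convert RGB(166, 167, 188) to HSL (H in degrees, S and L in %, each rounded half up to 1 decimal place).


Normalize: R'=166/255≈0.6510, G'=167/255≈0.6549, B'=188/255≈0.7373
Max=188/255, Min=166/255, Δ=Max-Min=22/255
L = (Max+Min)/2 = (188+166)/510 = 354/510 = 0.69411… → L = 69.4%
L > 0.5 → S = Δ/(2-Max-Min) = 22/(510-188-166) = 22/156 = 0.14102… → S = 14.1%
(the 1/255 factors cancel in S and H, so raw channel differences can be used)
Max is B' → H = 60 × ((R-G)/Δ + 4) = 60 × ((166-167)/22 + 4)
  -1/22 + 4 = -0.0454… + 4 = 3.9545…
  H = 60 × 3.9545… = 237.272…° → H = 237.3°
= HSL(237.3°, 14.1%, 69.4%)


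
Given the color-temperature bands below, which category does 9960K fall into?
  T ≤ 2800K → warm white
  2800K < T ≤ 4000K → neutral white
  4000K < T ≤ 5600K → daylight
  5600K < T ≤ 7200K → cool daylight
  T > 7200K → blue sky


Temperature: 9960K
9960K > 7200K → blue sky
Classification: blue sky


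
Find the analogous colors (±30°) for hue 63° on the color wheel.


Base hue: 63°
Left analog: (63 - 30) mod 360 = 33°
Right analog: (63 + 30) mod 360 = 93°
Analogous hues = 33° and 93°


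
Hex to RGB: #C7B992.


C7 → 199 (R)
B9 → 185 (G)
92 → 146 (B)
= RGB(199, 185, 146)


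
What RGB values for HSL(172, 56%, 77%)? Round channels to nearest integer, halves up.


H=172°, S=0.56, L=0.77
C = (1-|2L-1|)×S = (1-|0.54|)×0.56 = 0.2576
H' = H/60 = 172/60 ≈ 2.8667; X = C×(1-|H' mod 2 - 1|) ≈ 0.2233
m = L - C/2 = 0.77 - 0.1288 = 0.6412
Sector ⌊H'⌋ = 2 → (R',G',B') = (0.0, 0.2576, ≈0.2233)
RGB = ((R'+m)×255, (G'+m)×255, (B'+m)×255) = (163.506, 229.194, 220.4356)
Round half up → RGB(164, 229, 220)
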